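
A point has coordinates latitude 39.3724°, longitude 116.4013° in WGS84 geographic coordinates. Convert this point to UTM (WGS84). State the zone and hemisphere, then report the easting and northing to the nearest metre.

Zone 50N: E 448430 m, N 4358274 m

Longitude 116.4013° lies in the 6° band [114°, 120°), giving zone 50; latitude is north of the equator, so 50N.
Zone 50 central meridian λ₀ = 6×50 − 183 = 117°; Δλ = -0.5987°.
Transverse Mercator on WGS84 with k₀ = 0.9996 gives E = 448430.185 m, N = 4358274.456 m.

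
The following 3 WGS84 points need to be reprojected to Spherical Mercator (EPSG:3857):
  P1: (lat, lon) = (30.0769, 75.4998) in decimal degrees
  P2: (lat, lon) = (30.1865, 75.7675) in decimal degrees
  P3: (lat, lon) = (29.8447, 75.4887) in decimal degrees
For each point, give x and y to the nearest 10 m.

Web Mercator: x = R·λ, y = R·ln tan(π/4+φ/2), R = 6378137 m.
P1 (30.0769°, 75.4998°) → (8404599.291, 3513438.456) m.
P2 (30.1865°, 75.7675°) → (8434399.519, 3527545.276) m.
P3 (29.8447°, 75.4887°) → (8403363.645, 3483603.055) m.

P1: x 8404600 m, y 3513440 m; P2: x 8434400 m, y 3527550 m; P3: x 8403360 m, y 3483600 m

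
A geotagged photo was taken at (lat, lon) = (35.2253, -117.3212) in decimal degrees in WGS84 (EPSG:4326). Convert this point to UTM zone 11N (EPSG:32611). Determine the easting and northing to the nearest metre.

E 470770 m, N 3898076 m

Zone 11 central meridian λ₀ = 6×11 − 183 = -117°; Δλ = -0.3212°.
Transverse Mercator on WGS84 with k₀ = 0.9996 gives E = 470770.482 m, N = 3898075.700 m.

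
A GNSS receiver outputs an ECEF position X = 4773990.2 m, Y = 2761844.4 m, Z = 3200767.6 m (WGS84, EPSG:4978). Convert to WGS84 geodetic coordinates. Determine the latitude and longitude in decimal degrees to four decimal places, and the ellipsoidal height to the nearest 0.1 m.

lat 30.2956°, lon 30.0502°, h 4079.0 m

λ = atan2(Y, X) = 30.05020036°; p = √(X²+Y²) = 5515321.1 m.
Bowring's method on WGS84 (a = 6378137 m, b = 6356752.314 m) gives φ = 30.29560005°, h = 4079.018 m.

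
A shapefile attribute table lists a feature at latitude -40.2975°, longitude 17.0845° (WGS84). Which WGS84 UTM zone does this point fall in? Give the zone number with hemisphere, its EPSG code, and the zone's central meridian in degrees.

Zone 33S (EPSG:32733), central meridian 15°

UTM zone = ⌊(λ + 180)/6⌋ + 1; 17.0845° ∈ [12°, 18°) → zone 33.
Hemisphere: S (φ < 0).
Central meridian λ₀ = 6×33 − 183 = 15°.
EPSG code: 32733.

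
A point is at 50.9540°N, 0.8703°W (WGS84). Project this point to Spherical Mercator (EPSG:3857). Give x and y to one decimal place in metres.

Web Mercator is spherical with R = a = 6378137 m.
x = R·λ = 6378137 × -0.015189600 = -96881.353 m.
y = R·ln tan(π/4 + φ/2) = 6378137 × 1.036848360 = 6613160.885 m.

x -96881.4 m, y 6613160.9 m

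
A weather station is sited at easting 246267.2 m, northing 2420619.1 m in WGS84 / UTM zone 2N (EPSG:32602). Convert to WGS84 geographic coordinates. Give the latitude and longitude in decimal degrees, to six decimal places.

Zone 2N: λ₀ = -171°, k₀ = 0.9996, false easting 500000 m.
Meridian distance M = (N − FN)/k₀ = 2421587.7 m.
Inverse transverse Mercator on WGS84 gives φ = 21.87140034°, λ = -173.45539969°.

lat 21.871400°, lon -173.455400°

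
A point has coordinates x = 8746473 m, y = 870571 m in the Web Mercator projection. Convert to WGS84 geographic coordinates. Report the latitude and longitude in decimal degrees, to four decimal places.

R = 6378137 m. λ = x/R = 78.57090378°.
φ = 2·arctan(exp(y/R)) − 90° = 2·arctan(1.14625) − 90° = 7.79630184°.

lat 7.7963°, lon 78.5709°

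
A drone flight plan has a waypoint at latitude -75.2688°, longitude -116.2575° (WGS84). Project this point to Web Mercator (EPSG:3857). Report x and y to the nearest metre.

Web Mercator is spherical with R = a = 6378137 m.
x = R·λ = 6378137 × -2.029076155 = -12941725.701 m.
y = R·ln tan(π/4 + φ/2) = 6378137 × -2.045876403 = -13048879.983 m.

x -12941726 m, y -13048880 m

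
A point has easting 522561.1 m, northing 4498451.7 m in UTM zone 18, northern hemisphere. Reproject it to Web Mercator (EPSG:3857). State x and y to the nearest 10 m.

Unproject from UTM 18N (λ₀ = -75°) → φ = 40.63660001°, λ = -74.73319984°.
Web Mercator (R = 6378137 m): x = -8319261.752 m, y = 4958887.115 m.

x -8319260 m, y 4958890 m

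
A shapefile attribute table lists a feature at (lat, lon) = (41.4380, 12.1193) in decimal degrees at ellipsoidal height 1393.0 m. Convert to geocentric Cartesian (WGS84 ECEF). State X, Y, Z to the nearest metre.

X 4682835 m, Y 1005563 m, Z 4199934 m

WGS84: a = 6378137 m, e² = 0.006694380; N(φ) = a/√(1−e²sin²φ) = 6387508.220 m.
X = (N+h)·cosφ·cosλ = 4682834.838 m; Y = (N+h)·cosφ·sinλ = 1005562.824 m; Z = (N(1−e²)+h)·sinφ = 4199934.453 m.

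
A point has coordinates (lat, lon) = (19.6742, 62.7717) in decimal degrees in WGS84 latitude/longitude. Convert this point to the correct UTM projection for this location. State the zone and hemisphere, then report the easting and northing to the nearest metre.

Zone 41N: E 476070 m, N 2175445 m

Longitude 62.7717° lies in the 6° band [60°, 66°), giving zone 41; latitude is north of the equator, so 41N.
Zone 41 central meridian λ₀ = 6×41 − 183 = 63°; Δλ = -0.2283°.
Transverse Mercator on WGS84 with k₀ = 0.9996 gives E = 476069.829 m, N = 2175444.988 m.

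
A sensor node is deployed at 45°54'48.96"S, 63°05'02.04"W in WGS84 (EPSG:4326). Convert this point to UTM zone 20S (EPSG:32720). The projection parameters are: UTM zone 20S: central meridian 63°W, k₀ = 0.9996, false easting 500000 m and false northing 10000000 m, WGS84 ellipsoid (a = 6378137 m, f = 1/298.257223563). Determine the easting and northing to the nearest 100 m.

E 493500 m, N 4915500 m

Zone 20 central meridian λ₀ = 6×20 − 183 = -63°; Δλ = -0.0839°.
Transverse Mercator on WGS84 with k₀ = 0.9996 gives E = 493493.325 m, N = 4915548.646 m.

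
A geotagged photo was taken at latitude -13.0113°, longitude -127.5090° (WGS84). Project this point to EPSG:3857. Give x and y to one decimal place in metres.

x -14194237.0 m, y -1461023.3 m

Web Mercator is spherical with R = a = 6378137 m.
x = R·λ = 6378137 × -2.225451876 = -14194236.952 m.
y = R·ln tan(π/4 + φ/2) = 6378137 × -0.229067406 = -1461023.300 m.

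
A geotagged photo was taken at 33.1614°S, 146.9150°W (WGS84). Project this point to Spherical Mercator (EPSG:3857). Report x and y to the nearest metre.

Web Mercator is spherical with R = a = 6378137 m.
x = R·λ = 6378137 × -2.564150471 = -16354502.990 m.
y = R·ln tan(π/4 + φ/2) = 6378137 × -0.614089469 = -3916746.762 m.

x -16354503 m, y -3916747 m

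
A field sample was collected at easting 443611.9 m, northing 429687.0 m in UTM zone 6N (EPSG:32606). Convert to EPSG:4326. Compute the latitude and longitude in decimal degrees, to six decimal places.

Zone 6N: λ₀ = -147°, k₀ = 0.9996, false easting 500000 m.
Meridian distance M = (N − FN)/k₀ = 429858.9 m.
Inverse transverse Mercator on WGS84 gives φ = 3.88729994°, λ = -147.50789971°.

lat 3.887300°, lon -147.507900°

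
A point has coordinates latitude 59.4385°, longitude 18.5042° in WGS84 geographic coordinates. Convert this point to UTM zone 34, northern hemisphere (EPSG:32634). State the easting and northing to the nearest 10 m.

Zone 34 central meridian λ₀ = 6×34 − 183 = 21°; Δλ = -2.4958°.
Transverse Mercator on WGS84 with k₀ = 0.9996 gives E = 358459.491 m, N = 6591536.044 m.

E 358460 m, N 6591540 m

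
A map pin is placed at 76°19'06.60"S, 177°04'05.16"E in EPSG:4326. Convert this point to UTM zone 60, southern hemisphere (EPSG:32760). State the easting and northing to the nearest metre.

E 501798 m, N 1529274 m

Zone 60 central meridian λ₀ = 6×60 − 183 = 177°; Δλ = +0.0681°.
Transverse Mercator on WGS84 with k₀ = 0.9996 gives E = 501798.031 m, N = 1529273.854 m.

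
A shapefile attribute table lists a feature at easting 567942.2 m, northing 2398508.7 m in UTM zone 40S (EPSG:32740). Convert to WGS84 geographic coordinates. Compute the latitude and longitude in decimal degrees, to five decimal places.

lat -68.51760°, lon 58.66260°

Zone 40S: λ₀ = 57°, k₀ = 0.9996, false easting 500000 m, false northing 10000000 m.
Meridian distance M = (N − FN)/k₀ = -7604533.1 m.
Inverse transverse Mercator on WGS84 gives φ = -68.51760021°, λ = 58.66259997°.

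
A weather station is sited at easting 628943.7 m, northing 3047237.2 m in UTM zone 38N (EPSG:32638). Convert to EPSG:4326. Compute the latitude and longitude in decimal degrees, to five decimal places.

Zone 38N: λ₀ = 45°, k₀ = 0.9996, false easting 500000 m.
Meridian distance M = (N − FN)/k₀ = 3048456.6 m.
Inverse transverse Mercator on WGS84 gives φ = 27.54279969°, λ = 46.30590039°.

lat 27.54280°, lon 46.30590°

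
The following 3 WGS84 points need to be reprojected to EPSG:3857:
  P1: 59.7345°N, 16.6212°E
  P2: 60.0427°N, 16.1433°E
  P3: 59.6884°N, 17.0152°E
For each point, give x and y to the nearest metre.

P1: x 1850264 m, y 8340863 m; P2: x 1797064 m, y 8409251 m; P3: x 1894123 m, y 8330688 m

Web Mercator: x = R·λ, y = R·ln tan(π/4+φ/2), R = 6378137 m.
P1 (59.7345°, 16.6212°) → (1850263.520, 8340862.982) m.
P2 (60.0427°, 16.1433°) → (1797063.936, 8409250.716) m.
P3 (59.6884°, 17.0152°) → (1894123.400, 8330687.949) m.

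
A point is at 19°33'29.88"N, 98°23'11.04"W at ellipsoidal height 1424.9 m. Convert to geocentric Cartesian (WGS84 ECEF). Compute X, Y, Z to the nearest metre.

WGS84: a = 6378137 m, e² = 0.006694380; N(φ) = a/√(1−e²sin²φ) = 6380530.872 m.
X = (N+h)·cosφ·cosλ = -877091.078 m; Y = (N+h)·cosφ·sinλ = -5949420.625 m; Z = (N(1−e²)+h)·sinφ = 2122161.757 m.

X -877091 m, Y -5949421 m, Z 2122162 m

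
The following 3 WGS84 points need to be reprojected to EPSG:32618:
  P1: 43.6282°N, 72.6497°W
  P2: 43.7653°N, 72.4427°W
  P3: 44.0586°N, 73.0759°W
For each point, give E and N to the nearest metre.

P1: E 689609 m, N 4833263 m; P2: E 705839 m, N 4848984 m; P3: E 654112 m, N 4880181 m

UTM zone 18N: λ₀ = -75°, k₀ = 0.9996.
P1 (43.6282°, -72.6497°) → (689608.553, 4833263.217) m.
P2 (43.7653°, -72.4427°) → (705838.794, 4848984.294) m.
P3 (44.0586°, -73.0759°) → (654112.092, 4880181.254) m.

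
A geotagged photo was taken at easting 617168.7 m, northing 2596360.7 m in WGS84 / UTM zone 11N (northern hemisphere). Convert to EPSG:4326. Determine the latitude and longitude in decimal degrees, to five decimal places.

lat 23.47310°, lon -115.85270°

Zone 11N: λ₀ = -117°, k₀ = 0.9996, false easting 500000 m.
Meridian distance M = (N − FN)/k₀ = 2597399.7 m.
Inverse transverse Mercator on WGS84 gives φ = 23.47310018°, λ = -115.85269983°.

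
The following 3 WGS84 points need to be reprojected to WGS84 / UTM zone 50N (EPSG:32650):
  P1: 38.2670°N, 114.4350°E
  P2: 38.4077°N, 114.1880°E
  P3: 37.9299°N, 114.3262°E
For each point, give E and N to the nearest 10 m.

P1: E 275600 m, N 4238550 m; P2: E 254460 m, N 4254800 m; P3: E 265000 m, N 4201410 m

UTM zone 50N: λ₀ = 117°, k₀ = 0.9996.
P1 (38.2670°, 114.4350°) → (275601.171, 4238551.892) m.
P2 (38.4077°, 114.1880°) → (254464.288, 4254796.669) m.
P3 (37.9299°, 114.3262°) → (265003.182, 4201409.249) m.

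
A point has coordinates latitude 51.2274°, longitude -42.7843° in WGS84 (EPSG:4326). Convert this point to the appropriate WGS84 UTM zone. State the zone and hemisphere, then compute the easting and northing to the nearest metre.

Zone 23N: E 654705 m, N 5677446 m

Longitude -42.7843° lies in the 6° band [-48°, -42°), giving zone 23; latitude is north of the equator, so 23N.
Zone 23 central meridian λ₀ = 6×23 − 183 = -45°; Δλ = +2.2157°.
Transverse Mercator on WGS84 with k₀ = 0.9996 gives E = 654705.282 m, N = 5677445.791 m.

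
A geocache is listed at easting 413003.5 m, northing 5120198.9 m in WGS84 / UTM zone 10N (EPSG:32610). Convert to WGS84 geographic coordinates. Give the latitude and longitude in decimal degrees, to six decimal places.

Zone 10N: λ₀ = -123°, k₀ = 0.9996, false easting 500000 m.
Meridian distance M = (N − FN)/k₀ = 5122247.8 m.
Inverse transverse Mercator on WGS84 gives φ = 46.22979991°, λ = -124.12819939°.

lat 46.229800°, lon -124.128199°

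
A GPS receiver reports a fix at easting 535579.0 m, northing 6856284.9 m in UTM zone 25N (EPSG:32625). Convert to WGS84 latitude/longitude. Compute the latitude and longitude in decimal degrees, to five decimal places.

lat 61.83770°, lon -32.32430°

Zone 25N: λ₀ = -33°, k₀ = 0.9996, false easting 500000 m.
Meridian distance M = (N − FN)/k₀ = 6859028.5 m.
Inverse transverse Mercator on WGS84 gives φ = 61.83769962°, λ = -32.32429996°.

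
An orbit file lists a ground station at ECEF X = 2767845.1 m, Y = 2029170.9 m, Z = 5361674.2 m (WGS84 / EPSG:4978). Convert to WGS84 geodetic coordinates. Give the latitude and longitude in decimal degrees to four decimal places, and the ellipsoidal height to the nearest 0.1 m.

lat 57.5513°, lon 36.2460°, h 3062.1 m

λ = atan2(Y, X) = 36.24600014°; p = √(X²+Y²) = 3431982.1 m.
Bowring's method on WGS84 (a = 6378137 m, b = 6356752.314 m) gives φ = 57.55129981°, h = 3062.088 m.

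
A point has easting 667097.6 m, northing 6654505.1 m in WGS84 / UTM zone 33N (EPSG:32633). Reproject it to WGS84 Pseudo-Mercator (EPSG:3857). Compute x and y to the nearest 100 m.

x 2003300 m, y 8398400 m

Unproject from UTM 33N (λ₀ = 15°) → φ = 59.99379989°, λ = 17.99590066°.
Web Mercator (R = 6378137 m): x = 2003294.498 m, y = 8398357.632 m.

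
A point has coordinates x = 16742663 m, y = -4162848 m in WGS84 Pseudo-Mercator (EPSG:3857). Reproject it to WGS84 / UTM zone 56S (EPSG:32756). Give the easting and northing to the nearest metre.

E 262869 m, N 6124716 m

Web Mercator inverse (R = 6378137 m) → φ = -34.99239719°, λ = 150.40190070°.
UTM 56S forward: E = 262869.170 m, N = 6124715.620 m.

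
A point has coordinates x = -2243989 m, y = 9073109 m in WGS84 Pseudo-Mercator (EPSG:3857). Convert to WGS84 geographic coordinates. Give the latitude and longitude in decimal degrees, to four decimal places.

lat 62.8891°, lon -20.1581°

R = 6378137 m. λ = x/R = -20.15809616°.
φ = 2·arctan(exp(y/R)) − 90° = 2·arctan(4.14761) − 90° = 62.88909803°.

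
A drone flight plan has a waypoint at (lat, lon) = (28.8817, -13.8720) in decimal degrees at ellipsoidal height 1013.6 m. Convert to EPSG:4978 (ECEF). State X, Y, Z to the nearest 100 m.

WGS84: a = 6378137 m, e² = 0.006694380; N(φ) = a/√(1−e²sin²φ) = 6383123.346 m.
X = (N+h)·cosφ·cosλ = 5427029.268 m; Y = (N+h)·cosφ·sinλ = -1340239.729 m; Z = (N(1−e²)+h)·sinφ = 3062916.418 m.

X 5427000 m, Y -1340200 m, Z 3062900 m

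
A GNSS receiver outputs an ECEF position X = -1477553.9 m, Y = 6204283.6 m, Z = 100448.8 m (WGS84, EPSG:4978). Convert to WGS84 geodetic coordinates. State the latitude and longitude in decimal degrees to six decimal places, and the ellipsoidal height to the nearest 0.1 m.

lat 0.908400°, lon 103.395500°, h 456.8 m

λ = atan2(Y, X) = 103.39549988°; p = √(X²+Y²) = 6377797.5 m.
Bowring's method on WGS84 (a = 6378137 m, b = 6356752.314 m) gives φ = 0.90840009°, h = 456.769 m.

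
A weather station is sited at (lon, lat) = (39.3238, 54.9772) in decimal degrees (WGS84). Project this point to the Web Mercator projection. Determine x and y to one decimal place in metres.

x 4377505.4 m, y 7357442.4 m

Web Mercator is spherical with R = a = 6378137 m.
x = R·λ = 6378137 × 0.686329784 = 4377505.392 m.
y = R·ln tan(π/4 + φ/2) = 6378137 × 1.153540972 = 7357442.355 m.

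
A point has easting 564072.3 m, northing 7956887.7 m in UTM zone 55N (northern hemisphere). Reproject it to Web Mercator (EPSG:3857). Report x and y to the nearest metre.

x 16567557 m, y 11647393 m

Unproject from UTM 55N (λ₀ = 147°) → φ = 71.70399996°, λ = 148.82890088°.
Web Mercator (R = 6378137 m): x = 16567557.461 m, y = 11647392.678 m.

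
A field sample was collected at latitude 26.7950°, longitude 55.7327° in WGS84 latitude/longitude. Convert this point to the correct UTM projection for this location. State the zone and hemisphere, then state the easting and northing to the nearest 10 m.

Zone 40N: E 374030 m, N 2964360 m

Longitude 55.7327° lies in the 6° band [54°, 60°), giving zone 40; latitude is north of the equator, so 40N.
Zone 40 central meridian λ₀ = 6×40 − 183 = 57°; Δλ = -1.2673°.
Transverse Mercator on WGS84 with k₀ = 0.9996 gives E = 374031.255 m, N = 2964358.023 m.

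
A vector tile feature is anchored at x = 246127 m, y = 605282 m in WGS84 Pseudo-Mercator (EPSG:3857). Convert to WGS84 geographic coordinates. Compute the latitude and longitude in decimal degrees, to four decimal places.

lat 5.4292°, lon 2.2110°

R = 6378137 m. λ = x/R = 2.21099646°.
φ = 2·arctan(exp(y/R)) − 90° = 2·arctan(1.09955) − 90° = 5.42919767°.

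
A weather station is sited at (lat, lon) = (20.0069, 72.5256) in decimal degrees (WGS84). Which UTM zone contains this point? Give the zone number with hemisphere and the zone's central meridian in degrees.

Zone 43N, central meridian 75°

UTM zone = ⌊(λ + 180)/6⌋ + 1; 72.5256° ∈ [72°, 78°) → zone 43.
Hemisphere: N (φ ≥ 0).
Central meridian λ₀ = 6×43 − 183 = 75°.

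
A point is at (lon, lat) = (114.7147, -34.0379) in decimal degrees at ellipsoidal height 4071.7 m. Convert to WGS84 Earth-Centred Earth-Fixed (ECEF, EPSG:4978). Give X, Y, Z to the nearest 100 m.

X -2213500 m, Y 4809300 m, Z -3552200 m

WGS84: a = 6378137 m, e² = 0.006694380; N(φ) = a/√(1−e²sin²φ) = 6384836.348 m.
X = (N+h)·cosφ·cosλ = -2213539.445 m; Y = (N+h)·cosφ·sinλ = 4809329.316 m; Z = (N(1−e²)+h)·sinφ = -3552210.134 m.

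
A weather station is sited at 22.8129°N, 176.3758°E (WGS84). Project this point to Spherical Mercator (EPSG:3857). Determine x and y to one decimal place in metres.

x 19634064.2 m, y 2609407.7 m

Web Mercator is spherical with R = a = 6378137 m.
x = R·λ = 6378137 × 3.078338431 = 19634064.244 m.
y = R·ln tan(π/4 + φ/2) = 6378137 × 0.409117535 = 2609407.685 m.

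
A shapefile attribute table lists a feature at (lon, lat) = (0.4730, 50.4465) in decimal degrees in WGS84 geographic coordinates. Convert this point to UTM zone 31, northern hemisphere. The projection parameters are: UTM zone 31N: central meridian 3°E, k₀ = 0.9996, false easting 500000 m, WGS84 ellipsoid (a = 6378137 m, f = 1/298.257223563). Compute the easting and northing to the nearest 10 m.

E 320590 m, N 5591330 m

Zone 31 central meridian λ₀ = 6×31 − 183 = 3°; Δλ = -2.5270°.
Transverse Mercator on WGS84 with k₀ = 0.9996 gives E = 320591.047 m, N = 5591327.913 m.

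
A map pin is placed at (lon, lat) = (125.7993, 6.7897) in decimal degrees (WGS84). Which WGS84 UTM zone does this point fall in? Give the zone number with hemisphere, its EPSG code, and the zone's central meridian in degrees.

Zone 51N (EPSG:32651), central meridian 123°

UTM zone = ⌊(λ + 180)/6⌋ + 1; 125.7993° ∈ [120°, 126°) → zone 51.
Hemisphere: N (φ ≥ 0).
Central meridian λ₀ = 6×51 − 183 = 123°.
EPSG code: 32651.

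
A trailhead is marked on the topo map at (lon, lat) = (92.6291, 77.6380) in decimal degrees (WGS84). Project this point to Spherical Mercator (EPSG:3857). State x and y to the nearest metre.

x 10311424 m, y 14177687 m

Web Mercator is spherical with R = a = 6378137 m.
x = R·λ = 6378137 × 1.616682778 = 10311424.245 m.
y = R·ln tan(π/4 + φ/2) = 6378137 × 2.222857047 = 14177686.777 m.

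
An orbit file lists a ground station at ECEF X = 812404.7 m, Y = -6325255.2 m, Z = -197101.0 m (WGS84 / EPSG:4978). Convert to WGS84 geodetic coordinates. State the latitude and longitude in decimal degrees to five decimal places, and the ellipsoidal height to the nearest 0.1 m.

lat -1.78220°, lon -82.68110°, h 2142.4 m

λ = atan2(Y, X) = -82.68110003°; p = √(X²+Y²) = 6377213.7 m.
Bowring's method on WGS84 (a = 6378137 m, b = 6356752.314 m) gives φ = -1.78220032°, h = 2142.404 m.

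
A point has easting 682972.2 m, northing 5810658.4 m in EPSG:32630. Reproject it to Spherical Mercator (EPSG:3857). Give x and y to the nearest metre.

x -34453 m, y 6875605 m

Unproject from UTM 30N (λ₀ = -3°) → φ = 52.41549970°, λ = -0.30949974°.
Web Mercator (R = 6378137 m): x = -34453.354 m, y = 6875604.633 m.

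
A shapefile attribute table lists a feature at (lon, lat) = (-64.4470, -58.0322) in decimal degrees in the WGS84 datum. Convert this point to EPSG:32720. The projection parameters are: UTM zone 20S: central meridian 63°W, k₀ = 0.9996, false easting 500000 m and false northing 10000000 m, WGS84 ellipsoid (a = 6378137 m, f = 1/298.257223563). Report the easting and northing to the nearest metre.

E 414550 m, N 3566789 m

Zone 20 central meridian λ₀ = 6×20 − 183 = -63°; Δλ = -1.4470°.
Transverse Mercator on WGS84 with k₀ = 0.9996 gives E = 414549.755 m, N = 3566789.449 m.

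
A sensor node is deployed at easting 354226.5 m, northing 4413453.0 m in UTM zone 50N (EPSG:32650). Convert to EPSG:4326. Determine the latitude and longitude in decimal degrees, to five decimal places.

Zone 50N: λ₀ = 117°, k₀ = 0.9996, false easting 500000 m.
Meridian distance M = (N − FN)/k₀ = 4415219.1 m.
Inverse transverse Mercator on WGS84 gives φ = 39.85859965°, λ = 115.29579993°.

lat 39.85860°, lon 115.29580°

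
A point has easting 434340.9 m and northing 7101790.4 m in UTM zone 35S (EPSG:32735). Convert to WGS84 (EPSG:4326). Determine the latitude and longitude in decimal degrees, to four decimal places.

Zone 35S: λ₀ = 27°, k₀ = 0.9996, false easting 500000 m, false northing 10000000 m.
Meridian distance M = (N − FN)/k₀ = -2899369.3 m.
Inverse transverse Mercator on WGS84 gives φ = -26.20190026°, λ = 26.34279993°.

lat -26.2019°, lon 26.3428°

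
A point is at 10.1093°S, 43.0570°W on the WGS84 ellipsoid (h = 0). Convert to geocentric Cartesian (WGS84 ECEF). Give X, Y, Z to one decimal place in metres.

X 4588464.4 m, Y -4287354.4 m, Z -1112152.3 m

WGS84: a = 6378137 m, e² = 0.006694380; N(φ) = a/√(1−e²sin²φ) = 6378794.850 m.
X = (N+h)·cosφ·cosλ = 4588464.351 m; Y = (N+h)·cosφ·sinλ = -4287354.393 m; Z = (N(1−e²)+h)·sinφ = -1112152.340 m.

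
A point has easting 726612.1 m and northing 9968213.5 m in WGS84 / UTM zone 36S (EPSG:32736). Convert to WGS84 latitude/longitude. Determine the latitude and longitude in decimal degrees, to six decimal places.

Zone 36S: λ₀ = 33°, k₀ = 0.9996, false easting 500000 m, false northing 10000000 m.
Meridian distance M = (N − FN)/k₀ = -31799.2 m.
Inverse transverse Mercator on WGS84 gives φ = -0.28739962°, λ = 35.03609963°.

lat -0.287400°, lon 35.036100°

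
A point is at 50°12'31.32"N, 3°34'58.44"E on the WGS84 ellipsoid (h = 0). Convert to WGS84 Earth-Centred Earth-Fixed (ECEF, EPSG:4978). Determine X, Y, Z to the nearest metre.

X 4082060 m, Y 255598 m, Z 4877678 m

WGS84: a = 6378137 m, e² = 0.006694380; N(φ) = a/√(1−e²sin²φ) = 6390779.031 m.
X = (N+h)·cosφ·cosλ = 4082059.734 m; Y = (N+h)·cosφ·sinλ = 255598.334 m; Z = (N(1−e²)+h)·sinφ = 4877678.241 m.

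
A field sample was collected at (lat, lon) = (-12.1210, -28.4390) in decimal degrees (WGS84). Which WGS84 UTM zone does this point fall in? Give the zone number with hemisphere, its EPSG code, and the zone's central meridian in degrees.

Zone 26S (EPSG:32726), central meridian -27°

UTM zone = ⌊(λ + 180)/6⌋ + 1; -28.4390° ∈ [-30°, -24°) → zone 26.
Hemisphere: S (φ < 0).
Central meridian λ₀ = 6×26 − 183 = -27°.
EPSG code: 32726.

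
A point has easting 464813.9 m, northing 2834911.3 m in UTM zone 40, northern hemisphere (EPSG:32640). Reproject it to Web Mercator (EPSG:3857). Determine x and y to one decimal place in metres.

x 6306193.5 m, y 2953499.4 m

Unproject from UTM 40N (λ₀ = 57°) → φ = 25.63139989°, λ = 56.64950002°.
Web Mercator (R = 6378137 m): x = 6306193.496 m, y = 2953499.401 m.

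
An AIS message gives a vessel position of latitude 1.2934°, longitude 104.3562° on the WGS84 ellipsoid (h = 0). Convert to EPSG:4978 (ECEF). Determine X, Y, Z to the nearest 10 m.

WGS84: a = 6378137 m, e² = 0.006694380; N(φ) = a/√(1−e²sin²φ) = 6378147.877 m.
X = (N+h)·cosφ·cosλ = -1581054.863 m; Y = (N+h)·cosφ·sinλ = 6177403.087 m; Z = (N(1−e²)+h)·sinφ = 143004.866 m.

X -1581050 m, Y 6177400 m, Z 143000 m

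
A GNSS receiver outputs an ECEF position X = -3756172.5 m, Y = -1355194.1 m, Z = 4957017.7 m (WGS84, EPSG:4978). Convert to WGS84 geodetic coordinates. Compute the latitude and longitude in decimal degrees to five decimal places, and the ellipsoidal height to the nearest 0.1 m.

λ = atan2(Y, X) = -160.16100081°; p = √(X²+Y²) = 3993167.0 m.
Bowring's method on WGS84 (a = 6378137 m, b = 6356752.314 m) gives φ = 51.33439980°, h = 186.102 m.

lat 51.33440°, lon -160.16100°, h 186.1 m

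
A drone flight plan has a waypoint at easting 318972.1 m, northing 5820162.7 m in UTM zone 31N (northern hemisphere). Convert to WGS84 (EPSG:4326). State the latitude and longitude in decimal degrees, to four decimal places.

lat 52.5015°, lon 0.3329°

Zone 31N: λ₀ = 3°, k₀ = 0.9996, false easting 500000 m.
Meridian distance M = (N − FN)/k₀ = 5822491.7 m.
Inverse transverse Mercator on WGS84 gives φ = 52.50150010°, λ = 0.33289977°.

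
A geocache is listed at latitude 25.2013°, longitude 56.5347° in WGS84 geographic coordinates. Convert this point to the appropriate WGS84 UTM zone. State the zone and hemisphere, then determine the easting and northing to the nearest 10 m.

Longitude 56.5347° lies in the 6° band [54°, 60°), giving zone 40; latitude is north of the equator, so 40N.
Zone 40 central meridian λ₀ = 6×40 − 183 = 57°; Δλ = -0.4653°.
Transverse Mercator on WGS84 with k₀ = 0.9996 gives E = 453123.170 m, N = 2787318.762 m.

Zone 40N: E 453120 m, N 2787320 m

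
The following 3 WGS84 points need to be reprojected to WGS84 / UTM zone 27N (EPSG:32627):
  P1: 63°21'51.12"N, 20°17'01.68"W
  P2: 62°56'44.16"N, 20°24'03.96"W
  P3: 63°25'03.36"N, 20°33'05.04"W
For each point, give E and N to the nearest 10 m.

UTM zone 27N: λ₀ = -21°, k₀ = 0.9996.
P1 (63.3642°, -20.2838°) → (535824.118, 7026368.507) m.
P2 (62.9456°, -20.4011°) → (530391.927, 6979669.611) m.
P3 (63.4176°, -20.5514°) → (522397.404, 7032196.778) m.

P1: E 535820 m, N 7026370 m; P2: E 530390 m, N 6979670 m; P3: E 522400 m, N 7032200 m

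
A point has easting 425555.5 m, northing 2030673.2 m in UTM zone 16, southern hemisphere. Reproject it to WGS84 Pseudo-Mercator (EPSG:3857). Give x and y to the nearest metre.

Unproject from UTM 16S (λ₀ = -87°) → φ = -71.81239988°, λ = -89.13730092°.
Web Mercator (R = 6378137 m): x = -9922718.949 m, y = -11685942.145 m.

x -9922719 m, y -11685942 m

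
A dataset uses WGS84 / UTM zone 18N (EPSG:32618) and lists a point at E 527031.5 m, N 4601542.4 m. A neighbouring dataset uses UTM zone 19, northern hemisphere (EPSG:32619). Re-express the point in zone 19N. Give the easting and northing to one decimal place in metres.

E 26663.5 m, N 4617073.7 m

UTM 18N → geographic: φ = 41.56510044°, λ = -74.67580039°.
UTM 19N (λ₀ = -69°) forward: E = 26663.508 m, N = 4617073.721 m.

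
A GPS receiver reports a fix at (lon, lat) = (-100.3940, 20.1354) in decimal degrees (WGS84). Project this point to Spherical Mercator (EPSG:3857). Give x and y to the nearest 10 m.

x -11175810 m, y 2289080 m

Web Mercator is spherical with R = a = 6378137 m.
x = R·λ = 6378137 × -1.752205849 = -11175808.959 m.
y = R·ln tan(π/4 + φ/2) = 6378137 × 0.358894428 = 2289077.833 m.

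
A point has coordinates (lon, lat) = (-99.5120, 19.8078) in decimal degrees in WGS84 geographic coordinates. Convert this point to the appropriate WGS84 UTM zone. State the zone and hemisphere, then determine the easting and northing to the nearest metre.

Longitude -99.5120° lies in the 6° band [-102°, -96°), giving zone 14; latitude is north of the equator, so 14N.
Zone 14 central meridian λ₀ = 6×14 − 183 = -99°; Δλ = -0.5120°.
Transverse Mercator on WGS84 with k₀ = 0.9996 gives E = 446376.866 m, N = 2190293.875 m.

Zone 14N: E 446377 m, N 2190294 m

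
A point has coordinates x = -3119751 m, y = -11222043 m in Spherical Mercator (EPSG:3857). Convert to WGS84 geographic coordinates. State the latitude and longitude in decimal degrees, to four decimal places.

lat -70.4658°, lon -28.0252°

R = 6378137 m. λ = x/R = -28.02520006°.
φ = 2·arctan(exp(y/R)) − 90° = 2·arctan(0.17214) − 90° = -70.46579969°.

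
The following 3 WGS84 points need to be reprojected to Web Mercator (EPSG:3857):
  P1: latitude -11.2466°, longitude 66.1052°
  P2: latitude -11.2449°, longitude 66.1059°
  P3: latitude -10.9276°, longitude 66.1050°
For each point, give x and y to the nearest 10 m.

P1: x 7358800 m, y -1260080 m; P2: x 7358880 m, y -1259890 m; P3: x 7358770 m, y -1223900 m

Web Mercator: x = R·λ, y = R·ln tan(π/4+φ/2), R = 6378137 m.
P1 (-11.2466°, 66.1052°) → (7358797.203, -1260083.778) m.
P2 (-11.2449°, 66.1059°) → (7358875.126, -1259890.831) m.
P3 (-10.9276°, 66.1050°) → (7358774.939, -1223897.429) m.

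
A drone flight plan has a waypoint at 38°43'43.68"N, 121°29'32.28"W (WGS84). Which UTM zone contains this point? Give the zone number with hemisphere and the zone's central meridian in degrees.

UTM zone = ⌊(λ + 180)/6⌋ + 1; -121.4923° ∈ [-126°, -120°) → zone 10.
Hemisphere: N (φ ≥ 0).
Central meridian λ₀ = 6×10 − 183 = -123°.

Zone 10N, central meridian -123°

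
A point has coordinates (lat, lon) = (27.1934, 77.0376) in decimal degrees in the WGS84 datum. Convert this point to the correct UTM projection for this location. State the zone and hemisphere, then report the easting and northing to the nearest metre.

Longitude 77.0376° lies in the 6° band [72°, 78°), giving zone 43; latitude is north of the equator, so 43N.
Zone 43 central meridian λ₀ = 6×43 − 183 = 75°; Δλ = +2.0376°.
Transverse Mercator on WGS84 with k₀ = 0.9996 gives E = 701838.826 m, N = 3009496.965 m.

Zone 43N: E 701839 m, N 3009497 m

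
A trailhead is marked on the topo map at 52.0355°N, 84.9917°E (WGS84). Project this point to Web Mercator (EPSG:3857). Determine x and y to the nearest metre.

Web Mercator is spherical with R = a = 6378137 m.
x = R·λ = 6378137 × 1.483385002 = 9461232.766 m.
y = R·ln tan(π/4 + φ/2) = 6378137 × 1.067168494 = 6806546.857 m.

x 9461233 m, y 6806547 m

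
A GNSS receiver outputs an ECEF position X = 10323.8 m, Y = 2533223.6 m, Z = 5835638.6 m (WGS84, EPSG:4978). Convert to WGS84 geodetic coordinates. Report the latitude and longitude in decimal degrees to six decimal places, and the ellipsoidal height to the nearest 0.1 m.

λ = atan2(Y, X) = 89.76650032°; p = √(X²+Y²) = 2533244.6 m.
Bowring's method on WGS84 (a = 6378137 m, b = 6356752.314 m) gives φ = 66.67460005°, h = 1632.479 m.

lat 66.674600°, lon 89.766500°, h 1632.5 m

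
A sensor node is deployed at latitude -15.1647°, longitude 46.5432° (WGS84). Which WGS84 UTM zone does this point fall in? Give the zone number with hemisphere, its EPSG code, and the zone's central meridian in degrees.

Zone 38S (EPSG:32738), central meridian 45°

UTM zone = ⌊(λ + 180)/6⌋ + 1; 46.5432° ∈ [42°, 48°) → zone 38.
Hemisphere: S (φ < 0).
Central meridian λ₀ = 6×38 − 183 = 45°.
EPSG code: 32738.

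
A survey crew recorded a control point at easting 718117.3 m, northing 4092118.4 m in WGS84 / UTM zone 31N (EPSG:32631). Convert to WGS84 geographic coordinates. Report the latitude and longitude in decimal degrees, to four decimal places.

lat 36.9499°, lon 5.4496°

Zone 31N: λ₀ = 3°, k₀ = 0.9996, false easting 500000 m.
Meridian distance M = (N − FN)/k₀ = 4093755.9 m.
Inverse transverse Mercator on WGS84 gives φ = 36.94989988°, λ = 5.44960015°.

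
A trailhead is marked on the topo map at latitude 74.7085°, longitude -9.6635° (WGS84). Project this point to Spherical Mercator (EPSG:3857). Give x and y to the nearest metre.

x -1075736 m, y 12808042 m

Web Mercator is spherical with R = a = 6378137 m.
x = R·λ = 6378137 × -0.168659892 = -1075735.899 m.
y = R·ln tan(π/4 + φ/2) = 6378137 × 2.008116516 = 12808042.254 m.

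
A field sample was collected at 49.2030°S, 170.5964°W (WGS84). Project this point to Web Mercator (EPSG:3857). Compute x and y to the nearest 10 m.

Web Mercator is spherical with R = a = 6378137 m.
x = R·λ = 6378137 × -2.977468872 = -18990704.379 m.
y = R·ln tan(π/4 + φ/2) = 6378137 × -0.989219376 = -6309376.705 m.

x -18990700 m, y -6309380 m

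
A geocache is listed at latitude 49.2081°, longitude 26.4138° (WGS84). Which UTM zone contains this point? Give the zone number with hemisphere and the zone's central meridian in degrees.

Zone 35N, central meridian 27°

UTM zone = ⌊(λ + 180)/6⌋ + 1; 26.4138° ∈ [24°, 30°) → zone 35.
Hemisphere: N (φ ≥ 0).
Central meridian λ₀ = 6×35 − 183 = 27°.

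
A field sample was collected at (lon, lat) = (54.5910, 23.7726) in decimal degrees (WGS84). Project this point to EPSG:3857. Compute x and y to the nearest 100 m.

Web Mercator is spherical with R = a = 6378137 m.
x = R·λ = 6378137 × 0.952792692 = 6077042.322 m.
y = R·ln tan(π/4 + φ/2) = 6378137 × 0.427354071 = 2725722.810 m.

x 6077000 m, y 2725700 m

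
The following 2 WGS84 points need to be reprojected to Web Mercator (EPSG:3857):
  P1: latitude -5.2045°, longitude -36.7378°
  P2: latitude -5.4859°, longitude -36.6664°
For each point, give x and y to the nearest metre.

P1: x -4089633 m, y -580161 m; P2: x -4081685 m, y -611623 m

Web Mercator: x = R·λ, y = R·ln tan(π/4+φ/2), R = 6378137 m.
P1 (-5.2045°, -36.7378°) → (-4089633.189, -580160.668) m.
P2 (-5.4859°, -36.6664°) → (-4081684.977, -611622.818) m.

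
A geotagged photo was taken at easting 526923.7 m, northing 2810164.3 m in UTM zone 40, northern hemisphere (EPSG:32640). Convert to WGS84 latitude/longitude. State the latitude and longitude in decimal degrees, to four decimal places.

Zone 40N: λ₀ = 57°, k₀ = 0.9996, false easting 500000 m.
Meridian distance M = (N − FN)/k₀ = 2811288.8 m.
Inverse transverse Mercator on WGS84 gives φ = 25.40809990°, λ = 57.26770019°.

lat 25.4081°, lon 57.2677°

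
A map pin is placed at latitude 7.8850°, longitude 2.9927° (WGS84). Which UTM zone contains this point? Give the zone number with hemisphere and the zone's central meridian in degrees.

Zone 31N, central meridian 3°

UTM zone = ⌊(λ + 180)/6⌋ + 1; 2.9927° ∈ [0°, 6°) → zone 31.
Hemisphere: N (φ ≥ 0).
Central meridian λ₀ = 6×31 − 183 = 3°.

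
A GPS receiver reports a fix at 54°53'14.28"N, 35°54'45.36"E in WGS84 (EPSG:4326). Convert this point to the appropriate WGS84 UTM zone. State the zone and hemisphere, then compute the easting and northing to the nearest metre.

Zone 36N: E 686809 m, N 6086136 m

Longitude 35.9126° lies in the 6° band [30°, 36°), giving zone 36; latitude is north of the equator, so 36N.
Zone 36 central meridian λ₀ = 6×36 − 183 = 33°; Δλ = +2.9126°.
Transverse Mercator on WGS84 with k₀ = 0.9996 gives E = 686809.412 m, N = 6086135.904 m.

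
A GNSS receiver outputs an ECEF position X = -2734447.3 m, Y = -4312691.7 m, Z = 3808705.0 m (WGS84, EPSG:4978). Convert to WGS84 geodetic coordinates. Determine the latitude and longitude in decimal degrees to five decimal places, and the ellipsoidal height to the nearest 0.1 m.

λ = atan2(Y, X) = -122.37659980°; p = √(X²+Y²) = 5106516.6 m.
Bowring's method on WGS84 (a = 6378137 m, b = 6356752.314 m) gives φ = 36.90210000°, h = -9.502 m.

lat 36.90210°, lon -122.37660°, h -9.5 m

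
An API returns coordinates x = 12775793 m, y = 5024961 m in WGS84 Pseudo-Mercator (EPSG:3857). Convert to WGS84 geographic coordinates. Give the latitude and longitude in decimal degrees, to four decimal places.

lat 41.0855°, lon 114.7669°

R = 6378137 m. λ = x/R = 114.76690119°.
φ = 2·arctan(exp(y/R)) − 90° = 2·arctan(2.19865) − 90° = 41.08549942°.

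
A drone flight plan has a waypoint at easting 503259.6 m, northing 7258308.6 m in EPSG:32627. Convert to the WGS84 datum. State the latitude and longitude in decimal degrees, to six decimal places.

Zone 27N: λ₀ = -21°, k₀ = 0.9996, false easting 500000 m.
Meridian distance M = (N − FN)/k₀ = 7261213.1 m.
Inverse transverse Mercator on WGS84 gives φ = 65.44730004°, λ = -20.92969949°.

lat 65.447300°, lon -20.929699°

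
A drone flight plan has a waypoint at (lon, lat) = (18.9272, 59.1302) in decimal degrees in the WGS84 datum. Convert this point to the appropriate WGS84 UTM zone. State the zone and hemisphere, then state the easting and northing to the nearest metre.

Zone 34N: E 381375 m, N 6556392 m

Longitude 18.9272° lies in the 6° band [18°, 24°), giving zone 34; latitude is north of the equator, so 34N.
Zone 34 central meridian λ₀ = 6×34 − 183 = 21°; Δλ = -2.0728°.
Transverse Mercator on WGS84 with k₀ = 0.9996 gives E = 381374.986 m, N = 6556392.097 m.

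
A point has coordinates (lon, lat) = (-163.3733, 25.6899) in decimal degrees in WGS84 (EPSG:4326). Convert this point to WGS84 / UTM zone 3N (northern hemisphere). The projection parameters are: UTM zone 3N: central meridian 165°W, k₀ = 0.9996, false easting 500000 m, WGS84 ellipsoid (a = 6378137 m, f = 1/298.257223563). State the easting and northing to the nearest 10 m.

Zone 3 central meridian λ₀ = 6×3 − 183 = -165°; Δλ = +1.6267°.
Transverse Mercator on WGS84 with k₀ = 0.9996 gives E = 663235.156 m, N = 2842347.656 m.

E 663240 m, N 2842350 m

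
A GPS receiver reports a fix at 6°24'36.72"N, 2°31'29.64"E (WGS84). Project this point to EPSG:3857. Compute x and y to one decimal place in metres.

Web Mercator is spherical with R = a = 6378137 m.
x = R·λ = 6378137 × 0.044067818 = 281070.582 m.
y = R·ln tan(π/4 + φ/2) = 6378137 × 0.112113226 = 715073.514 m.

x 281070.6 m, y 715073.5 m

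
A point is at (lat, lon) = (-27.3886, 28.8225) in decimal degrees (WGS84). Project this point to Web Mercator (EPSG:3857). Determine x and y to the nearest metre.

x 3208506 m, y -3172107 m

Web Mercator is spherical with R = a = 6378137 m.
x = R·λ = 6378137 × 0.503047524 = 3208506.023 m.
y = R·ln tan(π/4 + φ/2) = 6378137 × -0.497340625 = -3172106.641 m.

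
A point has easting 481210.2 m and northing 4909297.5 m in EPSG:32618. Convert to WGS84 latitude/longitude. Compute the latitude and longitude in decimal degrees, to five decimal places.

lat 44.33670°, lon -75.23570°

Zone 18N: λ₀ = -75°, k₀ = 0.9996, false easting 500000 m.
Meridian distance M = (N − FN)/k₀ = 4911262.0 m.
Inverse transverse Mercator on WGS84 gives φ = 44.33670014°, λ = -75.23569943°.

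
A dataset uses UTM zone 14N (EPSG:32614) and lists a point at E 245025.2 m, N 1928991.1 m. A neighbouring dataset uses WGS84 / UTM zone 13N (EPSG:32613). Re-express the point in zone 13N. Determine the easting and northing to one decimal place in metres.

E 882471.5 m, N 1930993.0 m

UTM 14N → geographic: φ = 17.43240043°, λ = -101.40039992°.
UTM 13N (λ₀ = -105°) forward: E = 882471.463 m, N = 1930993.007 m.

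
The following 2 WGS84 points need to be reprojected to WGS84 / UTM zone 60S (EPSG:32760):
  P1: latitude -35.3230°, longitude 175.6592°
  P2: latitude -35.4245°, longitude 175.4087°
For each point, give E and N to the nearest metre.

P1: E 378129 m, N 6090312 m; P2: E 355539 m, N 6078717 m

UTM zone 60S: λ₀ = 177°, k₀ = 0.9996.
P1 (-35.3230°, 175.6592°) → (378128.795, 6090311.940) m.
P2 (-35.4245°, 175.4087°) → (355539.003, 6078716.883) m.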